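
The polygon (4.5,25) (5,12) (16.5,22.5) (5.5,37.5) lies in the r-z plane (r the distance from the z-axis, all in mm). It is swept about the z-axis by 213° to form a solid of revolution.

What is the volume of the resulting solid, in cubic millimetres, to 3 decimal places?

Profile (r,z), 4 vertices: (4.5,25) (5,12) (16.5,22.5) (5.5,37.5)
edge 0: (4.5,25)→(5,12)  cross = 4.5·12 − 5·25 = -71.0000; (r_i+r_j)·cross = 9.5·-71.0000 = -674.5000
edge 1: (5,12)→(16.5,22.5)  cross = 5·22.5 − 16.5·12 = -85.5000; (r_i+r_j)·cross = 21.5·-85.5000 = -1838.2500
edge 2: (16.5,22.5)→(5.5,37.5)  cross = 16.5·37.5 − 5.5·22.5 = 495.0000; (r_i+r_j)·cross = 22·495.0000 = 10890.0000
edge 3: (5.5,37.5)→(4.5,25)  cross = 5.5·25 − 4.5·37.5 = -31.2500; (r_i+r_j)·cross = 10·-31.2500 = -312.5000
Σcross = 307.2500 → A = |Σcross|/2 = 153.6250 mm²
Σ(r_i+r_j)·cross = 8064.7500 → first moment M = |Σ|/6 = 1344.1250
R_c = M/A = 1344.1250/153.6250 = 8.7494 mm
θ = 213° = 3.717551 rad
V = θ·R_c·A = 3.717551·8.7494·153.6250 = 4996.854 mm³

Volume = 4996.854 mm³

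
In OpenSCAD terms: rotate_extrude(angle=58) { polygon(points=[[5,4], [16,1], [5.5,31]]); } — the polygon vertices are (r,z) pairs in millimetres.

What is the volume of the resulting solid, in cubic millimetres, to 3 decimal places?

Volume = 1334.579 mm³

Profile (r,z), 3 vertices: (5,4) (16,1) (5.5,31)
edge 0: (5,4)→(16,1)  cross = 5·1 − 16·4 = -59.0000; (r_i+r_j)·cross = 21·-59.0000 = -1239.0000
edge 1: (16,1)→(5.5,31)  cross = 16·31 − 5.5·1 = 490.5000; (r_i+r_j)·cross = 21.5·490.5000 = 10545.7500
edge 2: (5.5,31)→(5,4)  cross = 5.5·4 − 5·31 = -133.0000; (r_i+r_j)·cross = 10.5·-133.0000 = -1396.5000
Σcross = 298.5000 → A = |Σcross|/2 = 149.2500 mm²
Σ(r_i+r_j)·cross = 7910.2500 → first moment M = |Σ|/6 = 1318.3750
R_c = M/A = 1318.3750/149.2500 = 8.8333 mm
θ = 58° = 1.012291 rad
V = θ·R_c·A = 1.012291·8.8333·149.2500 = 1334.579 mm³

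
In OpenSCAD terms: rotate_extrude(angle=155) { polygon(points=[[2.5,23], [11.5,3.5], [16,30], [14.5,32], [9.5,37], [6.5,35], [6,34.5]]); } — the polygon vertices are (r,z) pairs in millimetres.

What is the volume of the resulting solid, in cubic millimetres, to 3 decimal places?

Profile (r,z), 7 vertices: (2.5,23) (11.5,3.5) (16,30) (14.5,32) (9.5,37) (6.5,35) (6,34.5)
edge 0: (2.5,23)→(11.5,3.5)  cross = 2.5·3.5 − 11.5·23 = -255.7500; (r_i+r_j)·cross = 14·-255.7500 = -3580.5000
edge 1: (11.5,3.5)→(16,30)  cross = 11.5·30 − 16·3.5 = 289.0000; (r_i+r_j)·cross = 27.5·289.0000 = 7947.5000
edge 2: (16,30)→(14.5,32)  cross = 16·32 − 14.5·30 = 77.0000; (r_i+r_j)·cross = 30.5·77.0000 = 2348.5000
edge 3: (14.5,32)→(9.5,37)  cross = 14.5·37 − 9.5·32 = 232.5000; (r_i+r_j)·cross = 24·232.5000 = 5580.0000
edge 4: (9.5,37)→(6.5,35)  cross = 9.5·35 − 6.5·37 = 92.0000; (r_i+r_j)·cross = 16·92.0000 = 1472.0000
edge 5: (6.5,35)→(6,34.5)  cross = 6.5·34.5 − 6·35 = 14.2500; (r_i+r_j)·cross = 12.5·14.2500 = 178.1250
edge 6: (6,34.5)→(2.5,23)  cross = 6·23 − 2.5·34.5 = 51.7500; (r_i+r_j)·cross = 8.5·51.7500 = 439.8750
Σcross = 500.7500 → A = |Σcross|/2 = 250.3750 mm²
Σ(r_i+r_j)·cross = 14385.5000 → first moment M = |Σ|/6 = 2397.5833
R_c = M/A = 2397.5833/250.3750 = 9.5760 mm
θ = 155° = 2.705260 rad
V = θ·R_c·A = 2.705260·9.5760·250.3750 = 6486.087 mm³

Volume = 6486.087 mm³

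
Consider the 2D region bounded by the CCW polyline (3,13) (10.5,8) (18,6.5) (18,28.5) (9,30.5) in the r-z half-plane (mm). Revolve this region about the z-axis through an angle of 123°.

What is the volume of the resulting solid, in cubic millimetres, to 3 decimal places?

Volume = 6720.014 mm³

Profile (r,z), 5 vertices: (3,13) (10.5,8) (18,6.5) (18,28.5) (9,30.5)
edge 0: (3,13)→(10.5,8)  cross = 3·8 − 10.5·13 = -112.5000; (r_i+r_j)·cross = 13.5·-112.5000 = -1518.7500
edge 1: (10.5,8)→(18,6.5)  cross = 10.5·6.5 − 18·8 = -75.7500; (r_i+r_j)·cross = 28.5·-75.7500 = -2158.8750
edge 2: (18,6.5)→(18,28.5)  cross = 18·28.5 − 18·6.5 = 396.0000; (r_i+r_j)·cross = 36·396.0000 = 14256.0000
edge 3: (18,28.5)→(9,30.5)  cross = 18·30.5 − 9·28.5 = 292.5000; (r_i+r_j)·cross = 27·292.5000 = 7897.5000
edge 4: (9,30.5)→(3,13)  cross = 9·13 − 3·30.5 = 25.5000; (r_i+r_j)·cross = 12·25.5000 = 306.0000
Σcross = 525.7500 → A = |Σcross|/2 = 262.8750 mm²
Σ(r_i+r_j)·cross = 18781.8750 → first moment M = |Σ|/6 = 3130.3125
R_c = M/A = 3130.3125/262.8750 = 11.9080 mm
θ = 123° = 2.146755 rad
V = θ·R_c·A = 2.146755·11.9080·262.8750 = 6720.014 mm³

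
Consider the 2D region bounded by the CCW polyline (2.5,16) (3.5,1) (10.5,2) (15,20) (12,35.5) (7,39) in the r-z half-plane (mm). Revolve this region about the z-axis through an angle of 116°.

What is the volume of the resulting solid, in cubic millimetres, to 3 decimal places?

Profile (r,z), 6 vertices: (2.5,16) (3.5,1) (10.5,2) (15,20) (12,35.5) (7,39)
edge 0: (2.5,16)→(3.5,1)  cross = 2.5·1 − 3.5·16 = -53.5000; (r_i+r_j)·cross = 6·-53.5000 = -321.0000
edge 1: (3.5,1)→(10.5,2)  cross = 3.5·2 − 10.5·1 = -3.5000; (r_i+r_j)·cross = 14·-3.5000 = -49.0000
edge 2: (10.5,2)→(15,20)  cross = 10.5·20 − 15·2 = 180.0000; (r_i+r_j)·cross = 25.5·180.0000 = 4590.0000
edge 3: (15,20)→(12,35.5)  cross = 15·35.5 − 12·20 = 292.5000; (r_i+r_j)·cross = 27·292.5000 = 7897.5000
edge 4: (12,35.5)→(7,39)  cross = 12·39 − 7·35.5 = 219.5000; (r_i+r_j)·cross = 19·219.5000 = 4170.5000
edge 5: (7,39)→(2.5,16)  cross = 7·16 − 2.5·39 = 14.5000; (r_i+r_j)·cross = 9.5·14.5000 = 137.7500
Σcross = 649.5000 → A = |Σcross|/2 = 324.7500 mm²
Σ(r_i+r_j)·cross = 16425.7500 → first moment M = |Σ|/6 = 2737.6250
R_c = M/A = 2737.6250/324.7500 = 8.4299 mm
θ = 116° = 2.024582 rad
V = θ·R_c·A = 2.024582·8.4299·324.7500 = 5542.546 mm³

Volume = 5542.546 mm³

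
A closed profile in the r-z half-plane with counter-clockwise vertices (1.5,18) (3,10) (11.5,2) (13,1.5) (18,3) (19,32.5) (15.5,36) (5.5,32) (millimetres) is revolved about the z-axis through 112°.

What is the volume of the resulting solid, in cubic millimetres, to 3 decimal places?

Profile (r,z), 8 vertices: (1.5,18) (3,10) (11.5,2) (13,1.5) (18,3) (19,32.5) (15.5,36) (5.5,32)
edge 0: (1.5,18)→(3,10)  cross = 1.5·10 − 3·18 = -39.0000; (r_i+r_j)·cross = 4.5·-39.0000 = -175.5000
edge 1: (3,10)→(11.5,2)  cross = 3·2 − 11.5·10 = -109.0000; (r_i+r_j)·cross = 14.5·-109.0000 = -1580.5000
edge 2: (11.5,2)→(13,1.5)  cross = 11.5·1.5 − 13·2 = -8.7500; (r_i+r_j)·cross = 24.5·-8.7500 = -214.3750
edge 3: (13,1.5)→(18,3)  cross = 13·3 − 18·1.5 = 12.0000; (r_i+r_j)·cross = 31·12.0000 = 372.0000
edge 4: (18,3)→(19,32.5)  cross = 18·32.5 − 19·3 = 528.0000; (r_i+r_j)·cross = 37·528.0000 = 19536.0000
edge 5: (19,32.5)→(15.5,36)  cross = 19·36 − 15.5·32.5 = 180.2500; (r_i+r_j)·cross = 34.5·180.2500 = 6218.6250
edge 6: (15.5,36)→(5.5,32)  cross = 15.5·32 − 5.5·36 = 298.0000; (r_i+r_j)·cross = 21·298.0000 = 6258.0000
edge 7: (5.5,32)→(1.5,18)  cross = 5.5·18 − 1.5·32 = 51.0000; (r_i+r_j)·cross = 7·51.0000 = 357.0000
Σcross = 912.5000 → A = |Σcross|/2 = 456.2500 mm²
Σ(r_i+r_j)·cross = 30771.2500 → first moment M = |Σ|/6 = 5128.5417
R_c = M/A = 5128.5417/456.2500 = 11.2406 mm
θ = 112° = 1.954769 rad
V = θ·R_c·A = 1.954769·11.2406·456.2500 = 10025.113 mm³

Volume = 10025.113 mm³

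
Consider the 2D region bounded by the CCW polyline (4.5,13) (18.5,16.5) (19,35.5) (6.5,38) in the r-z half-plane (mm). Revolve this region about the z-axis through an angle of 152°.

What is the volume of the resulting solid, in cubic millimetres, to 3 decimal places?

Profile (r,z), 4 vertices: (4.5,13) (18.5,16.5) (19,35.5) (6.5,38)
edge 0: (4.5,13)→(18.5,16.5)  cross = 4.5·16.5 − 18.5·13 = -166.2500; (r_i+r_j)·cross = 23·-166.2500 = -3823.7500
edge 1: (18.5,16.5)→(19,35.5)  cross = 18.5·35.5 − 19·16.5 = 343.2500; (r_i+r_j)·cross = 37.5·343.2500 = 12871.8750
edge 2: (19,35.5)→(6.5,38)  cross = 19·38 − 6.5·35.5 = 491.2500; (r_i+r_j)·cross = 25.5·491.2500 = 12526.8750
edge 3: (6.5,38)→(4.5,13)  cross = 6.5·13 − 4.5·38 = -86.5000; (r_i+r_j)·cross = 11·-86.5000 = -951.5000
Σcross = 581.7500 → A = |Σcross|/2 = 290.8750 mm²
Σ(r_i+r_j)·cross = 20623.5000 → first moment M = |Σ|/6 = 3437.2500
R_c = M/A = 3437.2500/290.8750 = 11.8169 mm
θ = 152° = 2.652900 rad
V = θ·R_c·A = 2.652900·11.8169·290.8750 = 9118.682 mm³

Volume = 9118.682 mm³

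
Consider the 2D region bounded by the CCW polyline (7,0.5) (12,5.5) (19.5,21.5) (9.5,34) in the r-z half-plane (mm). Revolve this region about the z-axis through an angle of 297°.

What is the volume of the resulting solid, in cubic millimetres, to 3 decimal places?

Volume = 12804.641 mm³

Profile (r,z), 4 vertices: (7,0.5) (12,5.5) (19.5,21.5) (9.5,34)
edge 0: (7,0.5)→(12,5.5)  cross = 7·5.5 − 12·0.5 = 32.5000; (r_i+r_j)·cross = 19·32.5000 = 617.5000
edge 1: (12,5.5)→(19.5,21.5)  cross = 12·21.5 − 19.5·5.5 = 150.7500; (r_i+r_j)·cross = 31.5·150.7500 = 4748.6250
edge 2: (19.5,21.5)→(9.5,34)  cross = 19.5·34 − 9.5·21.5 = 458.7500; (r_i+r_j)·cross = 29·458.7500 = 13303.7500
edge 3: (9.5,34)→(7,0.5)  cross = 9.5·0.5 − 7·34 = -233.2500; (r_i+r_j)·cross = 16.5·-233.2500 = -3848.6250
Σcross = 408.7500 → A = |Σcross|/2 = 204.3750 mm²
Σ(r_i+r_j)·cross = 14821.2500 → first moment M = |Σ|/6 = 2470.2083
R_c = M/A = 2470.2083/204.3750 = 12.0866 mm
θ = 297° = 5.183628 rad
V = θ·R_c·A = 5.183628·12.0866·204.3750 = 12804.641 mm³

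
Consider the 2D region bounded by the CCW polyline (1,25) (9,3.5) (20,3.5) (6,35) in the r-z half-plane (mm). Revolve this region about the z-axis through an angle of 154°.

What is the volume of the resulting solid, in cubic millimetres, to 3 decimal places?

Volume = 6776.634 mm³

Profile (r,z), 4 vertices: (1,25) (9,3.5) (20,3.5) (6,35)
edge 0: (1,25)→(9,3.5)  cross = 1·3.5 − 9·25 = -221.5000; (r_i+r_j)·cross = 10·-221.5000 = -2215.0000
edge 1: (9,3.5)→(20,3.5)  cross = 9·3.5 − 20·3.5 = -38.5000; (r_i+r_j)·cross = 29·-38.5000 = -1116.5000
edge 2: (20,3.5)→(6,35)  cross = 20·35 − 6·3.5 = 679.0000; (r_i+r_j)·cross = 26·679.0000 = 17654.0000
edge 3: (6,35)→(1,25)  cross = 6·25 − 1·35 = 115.0000; (r_i+r_j)·cross = 7·115.0000 = 805.0000
Σcross = 534.0000 → A = |Σcross|/2 = 267.0000 mm²
Σ(r_i+r_j)·cross = 15127.5000 → first moment M = |Σ|/6 = 2521.2500
R_c = M/A = 2521.2500/267.0000 = 9.4429 mm
θ = 154° = 2.687807 rad
V = θ·R_c·A = 2.687807·9.4429·267.0000 = 6776.634 mm³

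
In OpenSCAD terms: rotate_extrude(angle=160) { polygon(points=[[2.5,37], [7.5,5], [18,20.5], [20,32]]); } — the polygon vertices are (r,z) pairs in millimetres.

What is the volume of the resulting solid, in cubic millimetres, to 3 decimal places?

Volume = 9370.615 mm³

Profile (r,z), 4 vertices: (2.5,37) (7.5,5) (18,20.5) (20,32)
edge 0: (2.5,37)→(7.5,5)  cross = 2.5·5 − 7.5·37 = -265.0000; (r_i+r_j)·cross = 10·-265.0000 = -2650.0000
edge 1: (7.5,5)→(18,20.5)  cross = 7.5·20.5 − 18·5 = 63.7500; (r_i+r_j)·cross = 25.5·63.7500 = 1625.6250
edge 2: (18,20.5)→(20,32)  cross = 18·32 − 20·20.5 = 166.0000; (r_i+r_j)·cross = 38·166.0000 = 6308.0000
edge 3: (20,32)→(2.5,37)  cross = 20·37 − 2.5·32 = 660.0000; (r_i+r_j)·cross = 22.5·660.0000 = 14850.0000
Σcross = 624.7500 → A = |Σcross|/2 = 312.3750 mm²
Σ(r_i+r_j)·cross = 20133.6250 → first moment M = |Σ|/6 = 3355.6042
R_c = M/A = 3355.6042/312.3750 = 10.7422 mm
θ = 160° = 2.792527 rad
V = θ·R_c·A = 2.792527·10.7422·312.3750 = 9370.615 mm³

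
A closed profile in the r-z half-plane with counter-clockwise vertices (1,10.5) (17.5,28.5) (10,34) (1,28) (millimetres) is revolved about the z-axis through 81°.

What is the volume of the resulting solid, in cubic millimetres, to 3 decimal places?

Profile (r,z), 4 vertices: (1,10.5) (17.5,28.5) (10,34) (1,28)
edge 0: (1,10.5)→(17.5,28.5)  cross = 1·28.5 − 17.5·10.5 = -155.2500; (r_i+r_j)·cross = 18.5·-155.2500 = -2872.1250
edge 1: (17.5,28.5)→(10,34)  cross = 17.5·34 − 10·28.5 = 310.0000; (r_i+r_j)·cross = 27.5·310.0000 = 8525.0000
edge 2: (10,34)→(1,28)  cross = 10·28 − 1·34 = 246.0000; (r_i+r_j)·cross = 11·246.0000 = 2706.0000
edge 3: (1,28)→(1,10.5)  cross = 1·10.5 − 1·28 = -17.5000; (r_i+r_j)·cross = 2·-17.5000 = -35.0000
Σcross = 383.2500 → A = |Σcross|/2 = 191.6250 mm²
Σ(r_i+r_j)·cross = 8323.8750 → first moment M = |Σ|/6 = 1387.3125
R_c = M/A = 1387.3125/191.6250 = 7.2397 mm
θ = 81° = 1.413717 rad
V = θ·R_c·A = 1.413717·7.2397·191.6250 = 1961.267 mm³

Volume = 1961.267 mm³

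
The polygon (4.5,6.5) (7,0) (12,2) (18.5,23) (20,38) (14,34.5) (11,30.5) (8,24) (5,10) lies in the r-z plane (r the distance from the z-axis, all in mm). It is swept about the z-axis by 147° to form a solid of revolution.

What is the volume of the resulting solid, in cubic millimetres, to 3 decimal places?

Profile (r,z), 9 vertices: (4.5,6.5) (7,0) (12,2) (18.5,23) (20,38) (14,34.5) (11,30.5) (8,24) (5,10)
edge 0: (4.5,6.5)→(7,0)  cross = 4.5·0 − 7·6.5 = -45.5000; (r_i+r_j)·cross = 11.5·-45.5000 = -523.2500
edge 1: (7,0)→(12,2)  cross = 7·2 − 12·0 = 14.0000; (r_i+r_j)·cross = 19·14.0000 = 266.0000
edge 2: (12,2)→(18.5,23)  cross = 12·23 − 18.5·2 = 239.0000; (r_i+r_j)·cross = 30.5·239.0000 = 7289.5000
edge 3: (18.5,23)→(20,38)  cross = 18.5·38 − 20·23 = 243.0000; (r_i+r_j)·cross = 38.5·243.0000 = 9355.5000
edge 4: (20,38)→(14,34.5)  cross = 20·34.5 − 14·38 = 158.0000; (r_i+r_j)·cross = 34·158.0000 = 5372.0000
edge 5: (14,34.5)→(11,30.5)  cross = 14·30.5 − 11·34.5 = 47.5000; (r_i+r_j)·cross = 25·47.5000 = 1187.5000
edge 6: (11,30.5)→(8,24)  cross = 11·24 − 8·30.5 = 20.0000; (r_i+r_j)·cross = 19·20.0000 = 380.0000
edge 7: (8,24)→(5,10)  cross = 8·10 − 5·24 = -40.0000; (r_i+r_j)·cross = 13·-40.0000 = -520.0000
edge 8: (5,10)→(4.5,6.5)  cross = 5·6.5 − 4.5·10 = -12.5000; (r_i+r_j)·cross = 9.5·-12.5000 = -118.7500
Σcross = 623.5000 → A = |Σcross|/2 = 311.7500 mm²
Σ(r_i+r_j)·cross = 22688.5000 → first moment M = |Σ|/6 = 3781.4167
R_c = M/A = 3781.4167/311.7500 = 12.1296 mm
θ = 147° = 2.565634 rad
V = θ·R_c·A = 2.565634·12.1296·311.7500 = 9701.731 mm³

Volume = 9701.731 mm³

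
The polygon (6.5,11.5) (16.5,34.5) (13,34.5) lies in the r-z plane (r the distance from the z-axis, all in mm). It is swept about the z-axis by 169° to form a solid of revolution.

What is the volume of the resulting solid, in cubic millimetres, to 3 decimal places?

Profile (r,z), 3 vertices: (6.5,11.5) (16.5,34.5) (13,34.5)
edge 0: (6.5,11.5)→(16.5,34.5)  cross = 6.5·34.5 − 16.5·11.5 = 34.5000; (r_i+r_j)·cross = 23·34.5000 = 793.5000
edge 1: (16.5,34.5)→(13,34.5)  cross = 16.5·34.5 − 13·34.5 = 120.7500; (r_i+r_j)·cross = 29.5·120.7500 = 3562.1250
edge 2: (13,34.5)→(6.5,11.5)  cross = 13·11.5 − 6.5·34.5 = -74.7500; (r_i+r_j)·cross = 19.5·-74.7500 = -1457.6250
Σcross = 80.5000 → A = |Σcross|/2 = 40.2500 mm²
Σ(r_i+r_j)·cross = 2898.0000 → first moment M = |Σ|/6 = 483.0000
R_c = M/A = 483.0000/40.2500 = 12.0000 mm
θ = 169° = 2.949606 rad
V = θ·R_c·A = 2.949606·12.0000·40.2500 = 1424.660 mm³

Volume = 1424.660 mm³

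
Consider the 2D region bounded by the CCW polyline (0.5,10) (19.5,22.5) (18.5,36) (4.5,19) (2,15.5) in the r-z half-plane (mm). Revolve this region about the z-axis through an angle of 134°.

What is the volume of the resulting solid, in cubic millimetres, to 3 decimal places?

Profile (r,z), 5 vertices: (0.5,10) (19.5,22.5) (18.5,36) (4.5,19) (2,15.5)
edge 0: (0.5,10)→(19.5,22.5)  cross = 0.5·22.5 − 19.5·10 = -183.7500; (r_i+r_j)·cross = 20·-183.7500 = -3675.0000
edge 1: (19.5,22.5)→(18.5,36)  cross = 19.5·36 − 18.5·22.5 = 285.7500; (r_i+r_j)·cross = 38·285.7500 = 10858.5000
edge 2: (18.5,36)→(4.5,19)  cross = 18.5·19 − 4.5·36 = 189.5000; (r_i+r_j)·cross = 23·189.5000 = 4358.5000
edge 3: (4.5,19)→(2,15.5)  cross = 4.5·15.5 − 2·19 = 31.7500; (r_i+r_j)·cross = 6.5·31.7500 = 206.3750
edge 4: (2,15.5)→(0.5,10)  cross = 2·10 − 0.5·15.5 = 12.2500; (r_i+r_j)·cross = 2.5·12.2500 = 30.6250
Σcross = 335.5000 → A = |Σcross|/2 = 167.7500 mm²
Σ(r_i+r_j)·cross = 11779.0000 → first moment M = |Σ|/6 = 1963.1667
R_c = M/A = 1963.1667/167.7500 = 11.7029 mm
θ = 134° = 2.338741 rad
V = θ·R_c·A = 2.338741·11.7029·167.7500 = 4591.339 mm³

Volume = 4591.339 mm³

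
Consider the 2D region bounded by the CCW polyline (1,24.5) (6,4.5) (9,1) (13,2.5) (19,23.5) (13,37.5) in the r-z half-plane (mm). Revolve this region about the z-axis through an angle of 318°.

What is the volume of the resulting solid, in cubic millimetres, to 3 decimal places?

Profile (r,z), 6 vertices: (1,24.5) (6,4.5) (9,1) (13,2.5) (19,23.5) (13,37.5)
edge 0: (1,24.5)→(6,4.5)  cross = 1·4.5 − 6·24.5 = -142.5000; (r_i+r_j)·cross = 7·-142.5000 = -997.5000
edge 1: (6,4.5)→(9,1)  cross = 6·1 − 9·4.5 = -34.5000; (r_i+r_j)·cross = 15·-34.5000 = -517.5000
edge 2: (9,1)→(13,2.5)  cross = 9·2.5 − 13·1 = 9.5000; (r_i+r_j)·cross = 22·9.5000 = 209.0000
edge 3: (13,2.5)→(19,23.5)  cross = 13·23.5 − 19·2.5 = 258.0000; (r_i+r_j)·cross = 32·258.0000 = 8256.0000
edge 4: (19,23.5)→(13,37.5)  cross = 19·37.5 − 13·23.5 = 407.0000; (r_i+r_j)·cross = 32·407.0000 = 13024.0000
edge 5: (13,37.5)→(1,24.5)  cross = 13·24.5 − 1·37.5 = 281.0000; (r_i+r_j)·cross = 14·281.0000 = 3934.0000
Σcross = 778.5000 → A = |Σcross|/2 = 389.2500 mm²
Σ(r_i+r_j)·cross = 23908.0000 → first moment M = |Σ|/6 = 3984.6667
R_c = M/A = 3984.6667/389.2500 = 10.2368 mm
θ = 318° = 5.550147 rad
V = θ·R_c·A = 5.550147·10.2368·389.2500 = 22115.486 mm³

Volume = 22115.486 mm³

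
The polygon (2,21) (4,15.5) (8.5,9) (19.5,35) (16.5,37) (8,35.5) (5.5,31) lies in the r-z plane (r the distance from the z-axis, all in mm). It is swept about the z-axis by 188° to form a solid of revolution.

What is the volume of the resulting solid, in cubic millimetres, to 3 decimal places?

Volume = 8365.673 mm³

Profile (r,z), 7 vertices: (2,21) (4,15.5) (8.5,9) (19.5,35) (16.5,37) (8,35.5) (5.5,31)
edge 0: (2,21)→(4,15.5)  cross = 2·15.5 − 4·21 = -53.0000; (r_i+r_j)·cross = 6·-53.0000 = -318.0000
edge 1: (4,15.5)→(8.5,9)  cross = 4·9 − 8.5·15.5 = -95.7500; (r_i+r_j)·cross = 12.5·-95.7500 = -1196.8750
edge 2: (8.5,9)→(19.5,35)  cross = 8.5·35 − 19.5·9 = 122.0000; (r_i+r_j)·cross = 28·122.0000 = 3416.0000
edge 3: (19.5,35)→(16.5,37)  cross = 19.5·37 − 16.5·35 = 144.0000; (r_i+r_j)·cross = 36·144.0000 = 5184.0000
edge 4: (16.5,37)→(8,35.5)  cross = 16.5·35.5 − 8·37 = 289.7500; (r_i+r_j)·cross = 24.5·289.7500 = 7098.8750
edge 5: (8,35.5)→(5.5,31)  cross = 8·31 − 5.5·35.5 = 52.7500; (r_i+r_j)·cross = 13.5·52.7500 = 712.1250
edge 6: (5.5,31)→(2,21)  cross = 5.5·21 − 2·31 = 53.5000; (r_i+r_j)·cross = 7.5·53.5000 = 401.2500
Σcross = 513.2500 → A = |Σcross|/2 = 256.6250 mm²
Σ(r_i+r_j)·cross = 15297.3750 → first moment M = |Σ|/6 = 2549.5625
R_c = M/A = 2549.5625/256.6250 = 9.9350 mm
θ = 188° = 3.281219 rad
V = θ·R_c·A = 3.281219·9.9350·256.6250 = 8365.673 mm³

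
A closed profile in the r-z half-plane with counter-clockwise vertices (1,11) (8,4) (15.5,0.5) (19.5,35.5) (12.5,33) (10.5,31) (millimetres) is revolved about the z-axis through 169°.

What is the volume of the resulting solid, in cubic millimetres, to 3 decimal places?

Volume = 12341.768 mm³

Profile (r,z), 6 vertices: (1,11) (8,4) (15.5,0.5) (19.5,35.5) (12.5,33) (10.5,31)
edge 0: (1,11)→(8,4)  cross = 1·4 − 8·11 = -84.0000; (r_i+r_j)·cross = 9·-84.0000 = -756.0000
edge 1: (8,4)→(15.5,0.5)  cross = 8·0.5 − 15.5·4 = -58.0000; (r_i+r_j)·cross = 23.5·-58.0000 = -1363.0000
edge 2: (15.5,0.5)→(19.5,35.5)  cross = 15.5·35.5 − 19.5·0.5 = 540.5000; (r_i+r_j)·cross = 35·540.5000 = 18917.5000
edge 3: (19.5,35.5)→(12.5,33)  cross = 19.5·33 − 12.5·35.5 = 199.7500; (r_i+r_j)·cross = 32·199.7500 = 6392.0000
edge 4: (12.5,33)→(10.5,31)  cross = 12.5·31 − 10.5·33 = 41.0000; (r_i+r_j)·cross = 23·41.0000 = 943.0000
edge 5: (10.5,31)→(1,11)  cross = 10.5·11 − 1·31 = 84.5000; (r_i+r_j)·cross = 11.5·84.5000 = 971.7500
Σcross = 723.7500 → A = |Σcross|/2 = 361.8750 mm²
Σ(r_i+r_j)·cross = 25105.2500 → first moment M = |Σ|/6 = 4184.2083
R_c = M/A = 4184.2083/361.8750 = 11.5626 mm
θ = 169° = 2.949606 rad
V = θ·R_c·A = 2.949606·11.5626·361.8750 = 12341.768 mm³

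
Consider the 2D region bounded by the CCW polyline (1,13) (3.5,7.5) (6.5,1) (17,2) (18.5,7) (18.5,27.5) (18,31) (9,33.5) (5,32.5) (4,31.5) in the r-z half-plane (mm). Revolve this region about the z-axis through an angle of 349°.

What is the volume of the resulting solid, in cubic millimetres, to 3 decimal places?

Profile (r,z), 10 vertices: (1,13) (3.5,7.5) (6.5,1) (17,2) (18.5,7) (18.5,27.5) (18,31) (9,33.5) (5,32.5) (4,31.5)
edge 0: (1,13)→(3.5,7.5)  cross = 1·7.5 − 3.5·13 = -38.0000; (r_i+r_j)·cross = 4.5·-38.0000 = -171.0000
edge 1: (3.5,7.5)→(6.5,1)  cross = 3.5·1 − 6.5·7.5 = -45.2500; (r_i+r_j)·cross = 10·-45.2500 = -452.5000
edge 2: (6.5,1)→(17,2)  cross = 6.5·2 − 17·1 = -4.0000; (r_i+r_j)·cross = 23.5·-4.0000 = -94.0000
edge 3: (17,2)→(18.5,7)  cross = 17·7 − 18.5·2 = 82.0000; (r_i+r_j)·cross = 35.5·82.0000 = 2911.0000
edge 4: (18.5,7)→(18.5,27.5)  cross = 18.5·27.5 − 18.5·7 = 379.2500; (r_i+r_j)·cross = 37·379.2500 = 14032.2500
edge 5: (18.5,27.5)→(18,31)  cross = 18.5·31 − 18·27.5 = 78.5000; (r_i+r_j)·cross = 36.5·78.5000 = 2865.2500
edge 6: (18,31)→(9,33.5)  cross = 18·33.5 − 9·31 = 324.0000; (r_i+r_j)·cross = 27·324.0000 = 8748.0000
edge 7: (9,33.5)→(5,32.5)  cross = 9·32.5 − 5·33.5 = 125.0000; (r_i+r_j)·cross = 14·125.0000 = 1750.0000
edge 8: (5,32.5)→(4,31.5)  cross = 5·31.5 − 4·32.5 = 27.5000; (r_i+r_j)·cross = 9·27.5000 = 247.5000
edge 9: (4,31.5)→(1,13)  cross = 4·13 − 1·31.5 = 20.5000; (r_i+r_j)·cross = 5·20.5000 = 102.5000
Σcross = 949.5000 → A = |Σcross|/2 = 474.7500 mm²
Σ(r_i+r_j)·cross = 29939.0000 → first moment M = |Σ|/6 = 4989.8333
R_c = M/A = 4989.8333/474.7500 = 10.5104 mm
θ = 349° = 6.091199 rad
V = θ·R_c·A = 6.091199·10.5104·474.7500 = 30394.068 mm³

Volume = 30394.068 mm³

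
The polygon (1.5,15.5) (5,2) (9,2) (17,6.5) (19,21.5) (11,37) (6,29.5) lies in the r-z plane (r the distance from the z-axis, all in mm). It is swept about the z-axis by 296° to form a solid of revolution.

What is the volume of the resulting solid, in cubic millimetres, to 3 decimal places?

Profile (r,z), 7 vertices: (1.5,15.5) (5,2) (9,2) (17,6.5) (19,21.5) (11,37) (6,29.5)
edge 0: (1.5,15.5)→(5,2)  cross = 1.5·2 − 5·15.5 = -74.5000; (r_i+r_j)·cross = 6.5·-74.5000 = -484.2500
edge 1: (5,2)→(9,2)  cross = 5·2 − 9·2 = -8.0000; (r_i+r_j)·cross = 14·-8.0000 = -112.0000
edge 2: (9,2)→(17,6.5)  cross = 9·6.5 − 17·2 = 24.5000; (r_i+r_j)·cross = 26·24.5000 = 637.0000
edge 3: (17,6.5)→(19,21.5)  cross = 17·21.5 − 19·6.5 = 242.0000; (r_i+r_j)·cross = 36·242.0000 = 8712.0000
edge 4: (19,21.5)→(11,37)  cross = 19·37 − 11·21.5 = 466.5000; (r_i+r_j)·cross = 30·466.5000 = 13995.0000
edge 5: (11,37)→(6,29.5)  cross = 11·29.5 − 6·37 = 102.5000; (r_i+r_j)·cross = 17·102.5000 = 1742.5000
edge 6: (6,29.5)→(1.5,15.5)  cross = 6·15.5 − 1.5·29.5 = 48.7500; (r_i+r_j)·cross = 7.5·48.7500 = 365.6250
Σcross = 801.7500 → A = |Σcross|/2 = 400.8750 mm²
Σ(r_i+r_j)·cross = 24855.8750 → first moment M = |Σ|/6 = 4142.6458
R_c = M/A = 4142.6458/400.8750 = 10.3340 mm
θ = 296° = 5.166175 rad
V = θ·R_c·A = 5.166175·10.3340·400.8750 = 21401.632 mm³

Volume = 21401.632 mm³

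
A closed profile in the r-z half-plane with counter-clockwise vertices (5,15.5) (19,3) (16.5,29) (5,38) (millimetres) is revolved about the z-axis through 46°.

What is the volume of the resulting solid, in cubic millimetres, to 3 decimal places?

Profile (r,z), 4 vertices: (5,15.5) (19,3) (16.5,29) (5,38)
edge 0: (5,15.5)→(19,3)  cross = 5·3 − 19·15.5 = -279.5000; (r_i+r_j)·cross = 24·-279.5000 = -6708.0000
edge 1: (19,3)→(16.5,29)  cross = 19·29 − 16.5·3 = 501.5000; (r_i+r_j)·cross = 35.5·501.5000 = 17803.2500
edge 2: (16.5,29)→(5,38)  cross = 16.5·38 − 5·29 = 482.0000; (r_i+r_j)·cross = 21.5·482.0000 = 10363.0000
edge 3: (5,38)→(5,15.5)  cross = 5·15.5 − 5·38 = -112.5000; (r_i+r_j)·cross = 10·-112.5000 = -1125.0000
Σcross = 591.5000 → A = |Σcross|/2 = 295.7500 mm²
Σ(r_i+r_j)·cross = 20333.2500 → first moment M = |Σ|/6 = 3388.8750
R_c = M/A = 3388.8750/295.7500 = 11.4586 mm
θ = 46° = 0.802851 rad
V = θ·R_c·A = 0.802851·11.4586·295.7500 = 2720.763 mm³

Volume = 2720.763 mm³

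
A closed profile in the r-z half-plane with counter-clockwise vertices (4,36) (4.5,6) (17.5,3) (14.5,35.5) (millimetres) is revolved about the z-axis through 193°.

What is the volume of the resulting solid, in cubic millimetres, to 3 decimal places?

Profile (r,z), 4 vertices: (4,36) (4.5,6) (17.5,3) (14.5,35.5)
edge 0: (4,36)→(4.5,6)  cross = 4·6 − 4.5·36 = -138.0000; (r_i+r_j)·cross = 8.5·-138.0000 = -1173.0000
edge 1: (4.5,6)→(17.5,3)  cross = 4.5·3 − 17.5·6 = -91.5000; (r_i+r_j)·cross = 22·-91.5000 = -2013.0000
edge 2: (17.5,3)→(14.5,35.5)  cross = 17.5·35.5 − 14.5·3 = 577.7500; (r_i+r_j)·cross = 32·577.7500 = 18488.0000
edge 3: (14.5,35.5)→(4,36)  cross = 14.5·36 − 4·35.5 = 380.0000; (r_i+r_j)·cross = 18.5·380.0000 = 7030.0000
Σcross = 728.2500 → A = |Σcross|/2 = 364.1250 mm²
Σ(r_i+r_j)·cross = 22332.0000 → first moment M = |Σ|/6 = 3722.0000
R_c = M/A = 3722.0000/364.1250 = 10.2218 mm
θ = 193° = 3.368485 rad
V = θ·R_c·A = 3.368485·10.2218·364.1250 = 12537.503 mm³

Volume = 12537.503 mm³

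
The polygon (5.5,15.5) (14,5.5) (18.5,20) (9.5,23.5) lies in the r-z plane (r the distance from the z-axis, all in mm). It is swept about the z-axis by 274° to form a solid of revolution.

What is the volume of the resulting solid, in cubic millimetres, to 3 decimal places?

Profile (r,z), 4 vertices: (5.5,15.5) (14,5.5) (18.5,20) (9.5,23.5)
edge 0: (5.5,15.5)→(14,5.5)  cross = 5.5·5.5 − 14·15.5 = -186.7500; (r_i+r_j)·cross = 19.5·-186.7500 = -3641.6250
edge 1: (14,5.5)→(18.5,20)  cross = 14·20 − 18.5·5.5 = 178.2500; (r_i+r_j)·cross = 32.5·178.2500 = 5793.1250
edge 2: (18.5,20)→(9.5,23.5)  cross = 18.5·23.5 − 9.5·20 = 244.7500; (r_i+r_j)·cross = 28·244.7500 = 6853.0000
edge 3: (9.5,23.5)→(5.5,15.5)  cross = 9.5·15.5 − 5.5·23.5 = 18.0000; (r_i+r_j)·cross = 15·18.0000 = 270.0000
Σcross = 254.2500 → A = |Σcross|/2 = 127.1250 mm²
Σ(r_i+r_j)·cross = 9274.5000 → first moment M = |Σ|/6 = 1545.7500
R_c = M/A = 1545.7500/127.1250 = 12.1593 mm
θ = 274° = 4.782202 rad
V = θ·R_c·A = 4.782202·12.1593·127.1250 = 7392.089 mm³

Volume = 7392.089 mm³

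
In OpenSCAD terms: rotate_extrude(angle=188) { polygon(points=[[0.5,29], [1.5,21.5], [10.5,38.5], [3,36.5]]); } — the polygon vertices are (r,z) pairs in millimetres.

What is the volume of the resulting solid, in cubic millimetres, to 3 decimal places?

Volume = 970.010 mm³

Profile (r,z), 4 vertices: (0.5,29) (1.5,21.5) (10.5,38.5) (3,36.5)
edge 0: (0.5,29)→(1.5,21.5)  cross = 0.5·21.5 − 1.5·29 = -32.7500; (r_i+r_j)·cross = 2·-32.7500 = -65.5000
edge 1: (1.5,21.5)→(10.5,38.5)  cross = 1.5·38.5 − 10.5·21.5 = -168.0000; (r_i+r_j)·cross = 12·-168.0000 = -2016.0000
edge 2: (10.5,38.5)→(3,36.5)  cross = 10.5·36.5 − 3·38.5 = 267.7500; (r_i+r_j)·cross = 13.5·267.7500 = 3614.6250
edge 3: (3,36.5)→(0.5,29)  cross = 3·29 − 0.5·36.5 = 68.7500; (r_i+r_j)·cross = 3.5·68.7500 = 240.6250
Σcross = 135.7500 → A = |Σcross|/2 = 67.8750 mm²
Σ(r_i+r_j)·cross = 1773.7500 → first moment M = |Σ|/6 = 295.6250
R_c = M/A = 295.6250/67.8750 = 4.3554 mm
θ = 188° = 3.281219 rad
V = θ·R_c·A = 3.281219·4.3554·67.8750 = 970.010 mm³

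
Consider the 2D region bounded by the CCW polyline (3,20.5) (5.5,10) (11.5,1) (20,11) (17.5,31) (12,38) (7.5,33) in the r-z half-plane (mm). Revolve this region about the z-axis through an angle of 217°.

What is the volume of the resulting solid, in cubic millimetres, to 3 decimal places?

Profile (r,z), 7 vertices: (3,20.5) (5.5,10) (11.5,1) (20,11) (17.5,31) (12,38) (7.5,33)
edge 0: (3,20.5)→(5.5,10)  cross = 3·10 − 5.5·20.5 = -82.7500; (r_i+r_j)·cross = 8.5·-82.7500 = -703.3750
edge 1: (5.5,10)→(11.5,1)  cross = 5.5·1 − 11.5·10 = -109.5000; (r_i+r_j)·cross = 17·-109.5000 = -1861.5000
edge 2: (11.5,1)→(20,11)  cross = 11.5·11 − 20·1 = 106.5000; (r_i+r_j)·cross = 31.5·106.5000 = 3354.7500
edge 3: (20,11)→(17.5,31)  cross = 20·31 − 17.5·11 = 427.5000; (r_i+r_j)·cross = 37.5·427.5000 = 16031.2500
edge 4: (17.5,31)→(12,38)  cross = 17.5·38 − 12·31 = 293.0000; (r_i+r_j)·cross = 29.5·293.0000 = 8643.5000
edge 5: (12,38)→(7.5,33)  cross = 12·33 − 7.5·38 = 111.0000; (r_i+r_j)·cross = 19.5·111.0000 = 2164.5000
edge 6: (7.5,33)→(3,20.5)  cross = 7.5·20.5 − 3·33 = 54.7500; (r_i+r_j)·cross = 10.5·54.7500 = 574.8750
Σcross = 800.5000 → A = |Σcross|/2 = 400.2500 mm²
Σ(r_i+r_j)·cross = 28204.0000 → first moment M = |Σ|/6 = 4700.6667
R_c = M/A = 4700.6667/400.2500 = 11.7443 mm
θ = 217° = 3.787364 rad
V = θ·R_c·A = 3.787364·11.7443·400.2500 = 17803.138 mm³

Volume = 17803.138 mm³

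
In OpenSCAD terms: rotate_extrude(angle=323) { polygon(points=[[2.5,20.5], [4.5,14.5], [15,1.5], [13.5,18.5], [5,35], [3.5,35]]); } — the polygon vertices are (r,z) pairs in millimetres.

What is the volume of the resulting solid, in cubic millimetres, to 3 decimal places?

Volume = 9594.643 mm³

Profile (r,z), 6 vertices: (2.5,20.5) (4.5,14.5) (15,1.5) (13.5,18.5) (5,35) (3.5,35)
edge 0: (2.5,20.5)→(4.5,14.5)  cross = 2.5·14.5 − 4.5·20.5 = -56.0000; (r_i+r_j)·cross = 7·-56.0000 = -392.0000
edge 1: (4.5,14.5)→(15,1.5)  cross = 4.5·1.5 − 15·14.5 = -210.7500; (r_i+r_j)·cross = 19.5·-210.7500 = -4109.6250
edge 2: (15,1.5)→(13.5,18.5)  cross = 15·18.5 − 13.5·1.5 = 257.2500; (r_i+r_j)·cross = 28.5·257.2500 = 7331.6250
edge 3: (13.5,18.5)→(5,35)  cross = 13.5·35 − 5·18.5 = 380.0000; (r_i+r_j)·cross = 18.5·380.0000 = 7030.0000
edge 4: (5,35)→(3.5,35)  cross = 5·35 − 3.5·35 = 52.5000; (r_i+r_j)·cross = 8.5·52.5000 = 446.2500
edge 5: (3.5,35)→(2.5,20.5)  cross = 3.5·20.5 − 2.5·35 = -15.7500; (r_i+r_j)·cross = 6·-15.7500 = -94.5000
Σcross = 407.2500 → A = |Σcross|/2 = 203.6250 mm²
Σ(r_i+r_j)·cross = 10211.7500 → first moment M = |Σ|/6 = 1701.9583
R_c = M/A = 1701.9583/203.6250 = 8.3583 mm
θ = 323° = 5.637413 rad
V = θ·R_c·A = 5.637413·8.3583·203.6250 = 9594.643 mm³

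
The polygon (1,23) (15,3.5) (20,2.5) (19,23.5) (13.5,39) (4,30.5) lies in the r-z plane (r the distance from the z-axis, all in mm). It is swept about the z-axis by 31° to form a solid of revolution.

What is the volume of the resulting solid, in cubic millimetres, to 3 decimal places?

Profile (r,z), 6 vertices: (1,23) (15,3.5) (20,2.5) (19,23.5) (13.5,39) (4,30.5)
edge 0: (1,23)→(15,3.5)  cross = 1·3.5 − 15·23 = -341.5000; (r_i+r_j)·cross = 16·-341.5000 = -5464.0000
edge 1: (15,3.5)→(20,2.5)  cross = 15·2.5 − 20·3.5 = -32.5000; (r_i+r_j)·cross = 35·-32.5000 = -1137.5000
edge 2: (20,2.5)→(19,23.5)  cross = 20·23.5 − 19·2.5 = 422.5000; (r_i+r_j)·cross = 39·422.5000 = 16477.5000
edge 3: (19,23.5)→(13.5,39)  cross = 19·39 − 13.5·23.5 = 423.7500; (r_i+r_j)·cross = 32.5·423.7500 = 13771.8750
edge 4: (13.5,39)→(4,30.5)  cross = 13.5·30.5 − 4·39 = 255.7500; (r_i+r_j)·cross = 17.5·255.7500 = 4475.6250
edge 5: (4,30.5)→(1,23)  cross = 4·23 − 1·30.5 = 61.5000; (r_i+r_j)·cross = 5·61.5000 = 307.5000
Σcross = 789.5000 → A = |Σcross|/2 = 394.7500 mm²
Σ(r_i+r_j)·cross = 28431.0000 → first moment M = |Σ|/6 = 4738.5000
R_c = M/A = 4738.5000/394.7500 = 12.0038 mm
θ = 31° = 0.541052 rad
V = θ·R_c·A = 0.541052·12.0038·394.7500 = 2563.775 mm³

Volume = 2563.775 mm³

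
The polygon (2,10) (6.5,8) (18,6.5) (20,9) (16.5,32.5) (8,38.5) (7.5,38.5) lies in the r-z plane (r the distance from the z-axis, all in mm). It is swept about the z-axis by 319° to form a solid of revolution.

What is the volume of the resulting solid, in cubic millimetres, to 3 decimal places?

Volume = 24204.562 mm³

Profile (r,z), 7 vertices: (2,10) (6.5,8) (18,6.5) (20,9) (16.5,32.5) (8,38.5) (7.5,38.5)
edge 0: (2,10)→(6.5,8)  cross = 2·8 − 6.5·10 = -49.0000; (r_i+r_j)·cross = 8.5·-49.0000 = -416.5000
edge 1: (6.5,8)→(18,6.5)  cross = 6.5·6.5 − 18·8 = -101.7500; (r_i+r_j)·cross = 24.5·-101.7500 = -2492.8750
edge 2: (18,6.5)→(20,9)  cross = 18·9 − 20·6.5 = 32.0000; (r_i+r_j)·cross = 38·32.0000 = 1216.0000
edge 3: (20,9)→(16.5,32.5)  cross = 20·32.5 − 16.5·9 = 501.5000; (r_i+r_j)·cross = 36.5·501.5000 = 18304.7500
edge 4: (16.5,32.5)→(8,38.5)  cross = 16.5·38.5 − 8·32.5 = 375.2500; (r_i+r_j)·cross = 24.5·375.2500 = 9193.6250
edge 5: (8,38.5)→(7.5,38.5)  cross = 8·38.5 − 7.5·38.5 = 19.2500; (r_i+r_j)·cross = 15.5·19.2500 = 298.3750
edge 6: (7.5,38.5)→(2,10)  cross = 7.5·10 − 2·38.5 = -2.0000; (r_i+r_j)·cross = 9.5·-2.0000 = -19.0000
Σcross = 775.2500 → A = |Σcross|/2 = 387.6250 mm²
Σ(r_i+r_j)·cross = 26084.3750 → first moment M = |Σ|/6 = 4347.3958
R_c = M/A = 4347.3958/387.6250 = 11.2155 mm
θ = 319° = 5.567600 rad
V = θ·R_c·A = 5.567600·11.2155·387.6250 = 24204.562 mm³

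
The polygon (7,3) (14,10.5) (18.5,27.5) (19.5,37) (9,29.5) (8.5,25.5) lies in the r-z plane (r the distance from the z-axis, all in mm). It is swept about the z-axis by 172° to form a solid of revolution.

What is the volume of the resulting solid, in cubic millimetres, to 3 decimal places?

Volume = 8333.021 mm³

Profile (r,z), 6 vertices: (7,3) (14,10.5) (18.5,27.5) (19.5,37) (9,29.5) (8.5,25.5)
edge 0: (7,3)→(14,10.5)  cross = 7·10.5 − 14·3 = 31.5000; (r_i+r_j)·cross = 21·31.5000 = 661.5000
edge 1: (14,10.5)→(18.5,27.5)  cross = 14·27.5 − 18.5·10.5 = 190.7500; (r_i+r_j)·cross = 32.5·190.7500 = 6199.3750
edge 2: (18.5,27.5)→(19.5,37)  cross = 18.5·37 − 19.5·27.5 = 148.2500; (r_i+r_j)·cross = 38·148.2500 = 5633.5000
edge 3: (19.5,37)→(9,29.5)  cross = 19.5·29.5 − 9·37 = 242.2500; (r_i+r_j)·cross = 28.5·242.2500 = 6904.1250
edge 4: (9,29.5)→(8.5,25.5)  cross = 9·25.5 − 8.5·29.5 = -21.2500; (r_i+r_j)·cross = 17.5·-21.2500 = -371.8750
edge 5: (8.5,25.5)→(7,3)  cross = 8.5·3 − 7·25.5 = -153.0000; (r_i+r_j)·cross = 15.5·-153.0000 = -2371.5000
Σcross = 438.5000 → A = |Σcross|/2 = 219.2500 mm²
Σ(r_i+r_j)·cross = 16655.1250 → first moment M = |Σ|/6 = 2775.8542
R_c = M/A = 2775.8542/219.2500 = 12.6607 mm
θ = 172° = 3.001966 rad
V = θ·R_c·A = 3.001966·12.6607·219.2500 = 8333.021 mm³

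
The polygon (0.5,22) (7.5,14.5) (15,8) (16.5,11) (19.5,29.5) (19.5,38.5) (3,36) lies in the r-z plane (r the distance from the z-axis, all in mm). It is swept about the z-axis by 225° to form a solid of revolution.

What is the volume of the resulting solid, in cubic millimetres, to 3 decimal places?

Volume = 17176.331 mm³

Profile (r,z), 7 vertices: (0.5,22) (7.5,14.5) (15,8) (16.5,11) (19.5,29.5) (19.5,38.5) (3,36)
edge 0: (0.5,22)→(7.5,14.5)  cross = 0.5·14.5 − 7.5·22 = -157.7500; (r_i+r_j)·cross = 8·-157.7500 = -1262.0000
edge 1: (7.5,14.5)→(15,8)  cross = 7.5·8 − 15·14.5 = -157.5000; (r_i+r_j)·cross = 22.5·-157.5000 = -3543.7500
edge 2: (15,8)→(16.5,11)  cross = 15·11 − 16.5·8 = 33.0000; (r_i+r_j)·cross = 31.5·33.0000 = 1039.5000
edge 3: (16.5,11)→(19.5,29.5)  cross = 16.5·29.5 − 19.5·11 = 272.2500; (r_i+r_j)·cross = 36·272.2500 = 9801.0000
edge 4: (19.5,29.5)→(19.5,38.5)  cross = 19.5·38.5 − 19.5·29.5 = 175.5000; (r_i+r_j)·cross = 39·175.5000 = 6844.5000
edge 5: (19.5,38.5)→(3,36)  cross = 19.5·36 − 3·38.5 = 586.5000; (r_i+r_j)·cross = 22.5·586.5000 = 13196.2500
edge 6: (3,36)→(0.5,22)  cross = 3·22 − 0.5·36 = 48.0000; (r_i+r_j)·cross = 3.5·48.0000 = 168.0000
Σcross = 800.0000 → A = |Σcross|/2 = 400.0000 mm²
Σ(r_i+r_j)·cross = 26243.5000 → first moment M = |Σ|/6 = 4373.9167
R_c = M/A = 4373.9167/400.0000 = 10.9348 mm
θ = 225° = 3.926991 rad
V = θ·R_c·A = 3.926991·10.9348·400.0000 = 17176.331 mm³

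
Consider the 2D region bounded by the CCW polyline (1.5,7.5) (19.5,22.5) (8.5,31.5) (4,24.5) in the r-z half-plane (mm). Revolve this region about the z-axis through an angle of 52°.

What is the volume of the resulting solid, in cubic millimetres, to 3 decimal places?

Volume = 1584.090 mm³

Profile (r,z), 4 vertices: (1.5,7.5) (19.5,22.5) (8.5,31.5) (4,24.5)
edge 0: (1.5,7.5)→(19.5,22.5)  cross = 1.5·22.5 − 19.5·7.5 = -112.5000; (r_i+r_j)·cross = 21·-112.5000 = -2362.5000
edge 1: (19.5,22.5)→(8.5,31.5)  cross = 19.5·31.5 − 8.5·22.5 = 423.0000; (r_i+r_j)·cross = 28·423.0000 = 11844.0000
edge 2: (8.5,31.5)→(4,24.5)  cross = 8.5·24.5 − 4·31.5 = 82.2500; (r_i+r_j)·cross = 12.5·82.2500 = 1028.1250
edge 3: (4,24.5)→(1.5,7.5)  cross = 4·7.5 − 1.5·24.5 = -6.7500; (r_i+r_j)·cross = 5.5·-6.7500 = -37.1250
Σcross = 386.0000 → A = |Σcross|/2 = 193.0000 mm²
Σ(r_i+r_j)·cross = 10472.5000 → first moment M = |Σ|/6 = 1745.4167
R_c = M/A = 1745.4167/193.0000 = 9.0436 mm
θ = 52° = 0.907571 rad
V = θ·R_c·A = 0.907571·9.0436·193.0000 = 1584.090 mm³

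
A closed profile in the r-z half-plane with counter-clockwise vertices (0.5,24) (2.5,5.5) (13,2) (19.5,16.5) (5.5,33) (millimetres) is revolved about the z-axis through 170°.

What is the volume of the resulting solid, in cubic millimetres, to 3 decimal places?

Volume = 9402.118 mm³

Profile (r,z), 5 vertices: (0.5,24) (2.5,5.5) (13,2) (19.5,16.5) (5.5,33)
edge 0: (0.5,24)→(2.5,5.5)  cross = 0.5·5.5 − 2.5·24 = -57.2500; (r_i+r_j)·cross = 3·-57.2500 = -171.7500
edge 1: (2.5,5.5)→(13,2)  cross = 2.5·2 − 13·5.5 = -66.5000; (r_i+r_j)·cross = 15.5·-66.5000 = -1030.7500
edge 2: (13,2)→(19.5,16.5)  cross = 13·16.5 − 19.5·2 = 175.5000; (r_i+r_j)·cross = 32.5·175.5000 = 5703.7500
edge 3: (19.5,16.5)→(5.5,33)  cross = 19.5·33 − 5.5·16.5 = 552.7500; (r_i+r_j)·cross = 25·552.7500 = 13818.7500
edge 4: (5.5,33)→(0.5,24)  cross = 5.5·24 − 0.5·33 = 115.5000; (r_i+r_j)·cross = 6·115.5000 = 693.0000
Σcross = 720.0000 → A = |Σcross|/2 = 360.0000 mm²
Σ(r_i+r_j)·cross = 19013.0000 → first moment M = |Σ|/6 = 3168.8333
R_c = M/A = 3168.8333/360.0000 = 8.8023 mm
θ = 170° = 2.967060 rad
V = θ·R_c·A = 2.967060·8.8023·360.0000 = 9402.118 mm³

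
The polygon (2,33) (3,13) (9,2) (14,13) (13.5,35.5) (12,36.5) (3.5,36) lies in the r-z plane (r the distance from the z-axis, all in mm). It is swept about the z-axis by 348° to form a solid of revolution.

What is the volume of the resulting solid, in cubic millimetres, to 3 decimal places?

Volume = 16043.293 mm³

Profile (r,z), 7 vertices: (2,33) (3,13) (9,2) (14,13) (13.5,35.5) (12,36.5) (3.5,36)
edge 0: (2,33)→(3,13)  cross = 2·13 − 3·33 = -73.0000; (r_i+r_j)·cross = 5·-73.0000 = -365.0000
edge 1: (3,13)→(9,2)  cross = 3·2 − 9·13 = -111.0000; (r_i+r_j)·cross = 12·-111.0000 = -1332.0000
edge 2: (9,2)→(14,13)  cross = 9·13 − 14·2 = 89.0000; (r_i+r_j)·cross = 23·89.0000 = 2047.0000
edge 3: (14,13)→(13.5,35.5)  cross = 14·35.5 − 13.5·13 = 321.5000; (r_i+r_j)·cross = 27.5·321.5000 = 8841.2500
edge 4: (13.5,35.5)→(12,36.5)  cross = 13.5·36.5 − 12·35.5 = 66.7500; (r_i+r_j)·cross = 25.5·66.7500 = 1702.1250
edge 5: (12,36.5)→(3.5,36)  cross = 12·36 − 3.5·36.5 = 304.2500; (r_i+r_j)·cross = 15.5·304.2500 = 4715.8750
edge 6: (3.5,36)→(2,33)  cross = 3.5·33 − 2·36 = 43.5000; (r_i+r_j)·cross = 5.5·43.5000 = 239.2500
Σcross = 641.0000 → A = |Σcross|/2 = 320.5000 mm²
Σ(r_i+r_j)·cross = 15848.5000 → first moment M = |Σ|/6 = 2641.4167
R_c = M/A = 2641.4167/320.5000 = 8.2415 mm
θ = 348° = 6.073746 rad
V = θ·R_c·A = 6.073746·8.2415·320.5000 = 16043.293 mm³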